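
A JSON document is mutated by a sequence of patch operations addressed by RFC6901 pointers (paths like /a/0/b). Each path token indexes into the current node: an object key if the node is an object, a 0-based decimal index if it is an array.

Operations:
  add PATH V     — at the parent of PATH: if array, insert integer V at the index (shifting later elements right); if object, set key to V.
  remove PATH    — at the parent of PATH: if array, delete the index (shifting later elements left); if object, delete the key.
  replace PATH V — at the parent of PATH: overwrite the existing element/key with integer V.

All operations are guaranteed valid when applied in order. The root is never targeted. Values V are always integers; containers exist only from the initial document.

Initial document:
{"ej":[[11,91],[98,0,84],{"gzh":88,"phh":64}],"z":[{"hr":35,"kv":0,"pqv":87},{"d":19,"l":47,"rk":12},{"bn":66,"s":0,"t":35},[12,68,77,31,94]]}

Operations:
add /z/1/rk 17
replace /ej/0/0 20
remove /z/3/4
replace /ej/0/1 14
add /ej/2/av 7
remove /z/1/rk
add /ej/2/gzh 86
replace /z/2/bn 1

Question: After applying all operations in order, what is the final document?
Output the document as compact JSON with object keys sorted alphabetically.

After op 1 (add /z/1/rk 17): {"ej":[[11,91],[98,0,84],{"gzh":88,"phh":64}],"z":[{"hr":35,"kv":0,"pqv":87},{"d":19,"l":47,"rk":17},{"bn":66,"s":0,"t":35},[12,68,77,31,94]]}
After op 2 (replace /ej/0/0 20): {"ej":[[20,91],[98,0,84],{"gzh":88,"phh":64}],"z":[{"hr":35,"kv":0,"pqv":87},{"d":19,"l":47,"rk":17},{"bn":66,"s":0,"t":35},[12,68,77,31,94]]}
After op 3 (remove /z/3/4): {"ej":[[20,91],[98,0,84],{"gzh":88,"phh":64}],"z":[{"hr":35,"kv":0,"pqv":87},{"d":19,"l":47,"rk":17},{"bn":66,"s":0,"t":35},[12,68,77,31]]}
After op 4 (replace /ej/0/1 14): {"ej":[[20,14],[98,0,84],{"gzh":88,"phh":64}],"z":[{"hr":35,"kv":0,"pqv":87},{"d":19,"l":47,"rk":17},{"bn":66,"s":0,"t":35},[12,68,77,31]]}
After op 5 (add /ej/2/av 7): {"ej":[[20,14],[98,0,84],{"av":7,"gzh":88,"phh":64}],"z":[{"hr":35,"kv":0,"pqv":87},{"d":19,"l":47,"rk":17},{"bn":66,"s":0,"t":35},[12,68,77,31]]}
After op 6 (remove /z/1/rk): {"ej":[[20,14],[98,0,84],{"av":7,"gzh":88,"phh":64}],"z":[{"hr":35,"kv":0,"pqv":87},{"d":19,"l":47},{"bn":66,"s":0,"t":35},[12,68,77,31]]}
After op 7 (add /ej/2/gzh 86): {"ej":[[20,14],[98,0,84],{"av":7,"gzh":86,"phh":64}],"z":[{"hr":35,"kv":0,"pqv":87},{"d":19,"l":47},{"bn":66,"s":0,"t":35},[12,68,77,31]]}
After op 8 (replace /z/2/bn 1): {"ej":[[20,14],[98,0,84],{"av":7,"gzh":86,"phh":64}],"z":[{"hr":35,"kv":0,"pqv":87},{"d":19,"l":47},{"bn":1,"s":0,"t":35},[12,68,77,31]]}

Answer: {"ej":[[20,14],[98,0,84],{"av":7,"gzh":86,"phh":64}],"z":[{"hr":35,"kv":0,"pqv":87},{"d":19,"l":47},{"bn":1,"s":0,"t":35},[12,68,77,31]]}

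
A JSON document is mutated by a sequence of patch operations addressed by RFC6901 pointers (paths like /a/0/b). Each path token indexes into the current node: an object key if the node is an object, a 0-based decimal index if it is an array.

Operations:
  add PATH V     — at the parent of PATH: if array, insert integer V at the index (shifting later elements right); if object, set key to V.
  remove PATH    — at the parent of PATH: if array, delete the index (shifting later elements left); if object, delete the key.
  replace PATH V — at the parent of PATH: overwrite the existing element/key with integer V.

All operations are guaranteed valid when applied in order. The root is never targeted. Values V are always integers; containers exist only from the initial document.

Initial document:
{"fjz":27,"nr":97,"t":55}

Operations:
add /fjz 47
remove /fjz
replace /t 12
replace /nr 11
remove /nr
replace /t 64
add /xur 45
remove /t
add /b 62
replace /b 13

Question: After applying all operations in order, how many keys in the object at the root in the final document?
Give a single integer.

After op 1 (add /fjz 47): {"fjz":47,"nr":97,"t":55}
After op 2 (remove /fjz): {"nr":97,"t":55}
After op 3 (replace /t 12): {"nr":97,"t":12}
After op 4 (replace /nr 11): {"nr":11,"t":12}
After op 5 (remove /nr): {"t":12}
After op 6 (replace /t 64): {"t":64}
After op 7 (add /xur 45): {"t":64,"xur":45}
After op 8 (remove /t): {"xur":45}
After op 9 (add /b 62): {"b":62,"xur":45}
After op 10 (replace /b 13): {"b":13,"xur":45}
Size at the root: 2

Answer: 2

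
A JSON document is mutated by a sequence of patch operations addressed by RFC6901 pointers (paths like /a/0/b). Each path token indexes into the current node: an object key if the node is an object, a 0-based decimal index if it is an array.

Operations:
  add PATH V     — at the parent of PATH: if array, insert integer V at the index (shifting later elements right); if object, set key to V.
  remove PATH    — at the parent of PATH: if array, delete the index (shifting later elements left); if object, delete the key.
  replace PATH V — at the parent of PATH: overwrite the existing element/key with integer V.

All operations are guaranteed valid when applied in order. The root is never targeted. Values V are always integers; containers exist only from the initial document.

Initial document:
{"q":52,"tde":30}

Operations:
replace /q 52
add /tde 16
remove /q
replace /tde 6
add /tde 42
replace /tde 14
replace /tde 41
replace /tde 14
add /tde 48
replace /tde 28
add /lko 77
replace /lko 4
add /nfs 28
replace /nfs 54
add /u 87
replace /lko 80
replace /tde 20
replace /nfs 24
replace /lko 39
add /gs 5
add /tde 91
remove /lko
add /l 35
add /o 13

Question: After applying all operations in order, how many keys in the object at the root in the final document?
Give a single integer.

Answer: 6

Derivation:
After op 1 (replace /q 52): {"q":52,"tde":30}
After op 2 (add /tde 16): {"q":52,"tde":16}
After op 3 (remove /q): {"tde":16}
After op 4 (replace /tde 6): {"tde":6}
After op 5 (add /tde 42): {"tde":42}
After op 6 (replace /tde 14): {"tde":14}
After op 7 (replace /tde 41): {"tde":41}
After op 8 (replace /tde 14): {"tde":14}
After op 9 (add /tde 48): {"tde":48}
After op 10 (replace /tde 28): {"tde":28}
After op 11 (add /lko 77): {"lko":77,"tde":28}
After op 12 (replace /lko 4): {"lko":4,"tde":28}
After op 13 (add /nfs 28): {"lko":4,"nfs":28,"tde":28}
After op 14 (replace /nfs 54): {"lko":4,"nfs":54,"tde":28}
After op 15 (add /u 87): {"lko":4,"nfs":54,"tde":28,"u":87}
After op 16 (replace /lko 80): {"lko":80,"nfs":54,"tde":28,"u":87}
After op 17 (replace /tde 20): {"lko":80,"nfs":54,"tde":20,"u":87}
After op 18 (replace /nfs 24): {"lko":80,"nfs":24,"tde":20,"u":87}
After op 19 (replace /lko 39): {"lko":39,"nfs":24,"tde":20,"u":87}
After op 20 (add /gs 5): {"gs":5,"lko":39,"nfs":24,"tde":20,"u":87}
After op 21 (add /tde 91): {"gs":5,"lko":39,"nfs":24,"tde":91,"u":87}
After op 22 (remove /lko): {"gs":5,"nfs":24,"tde":91,"u":87}
After op 23 (add /l 35): {"gs":5,"l":35,"nfs":24,"tde":91,"u":87}
After op 24 (add /o 13): {"gs":5,"l":35,"nfs":24,"o":13,"tde":91,"u":87}
Size at the root: 6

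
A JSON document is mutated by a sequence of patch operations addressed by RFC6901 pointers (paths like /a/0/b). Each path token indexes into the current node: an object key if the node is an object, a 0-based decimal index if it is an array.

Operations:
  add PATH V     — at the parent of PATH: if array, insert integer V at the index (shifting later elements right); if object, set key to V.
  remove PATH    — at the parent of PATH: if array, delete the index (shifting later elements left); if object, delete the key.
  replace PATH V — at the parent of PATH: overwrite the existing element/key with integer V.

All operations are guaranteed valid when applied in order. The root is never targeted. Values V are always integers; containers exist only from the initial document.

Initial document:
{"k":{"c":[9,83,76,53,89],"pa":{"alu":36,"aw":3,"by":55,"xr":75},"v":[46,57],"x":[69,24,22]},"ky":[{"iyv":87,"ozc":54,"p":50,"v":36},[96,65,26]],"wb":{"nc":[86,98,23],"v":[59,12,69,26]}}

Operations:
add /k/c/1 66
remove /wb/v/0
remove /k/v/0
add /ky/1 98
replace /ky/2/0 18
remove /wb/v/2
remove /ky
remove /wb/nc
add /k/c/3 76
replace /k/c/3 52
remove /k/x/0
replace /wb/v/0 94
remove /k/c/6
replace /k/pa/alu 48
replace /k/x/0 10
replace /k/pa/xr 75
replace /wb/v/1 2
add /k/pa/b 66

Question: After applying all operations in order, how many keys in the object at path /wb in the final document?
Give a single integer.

Answer: 1

Derivation:
After op 1 (add /k/c/1 66): {"k":{"c":[9,66,83,76,53,89],"pa":{"alu":36,"aw":3,"by":55,"xr":75},"v":[46,57],"x":[69,24,22]},"ky":[{"iyv":87,"ozc":54,"p":50,"v":36},[96,65,26]],"wb":{"nc":[86,98,23],"v":[59,12,69,26]}}
After op 2 (remove /wb/v/0): {"k":{"c":[9,66,83,76,53,89],"pa":{"alu":36,"aw":3,"by":55,"xr":75},"v":[46,57],"x":[69,24,22]},"ky":[{"iyv":87,"ozc":54,"p":50,"v":36},[96,65,26]],"wb":{"nc":[86,98,23],"v":[12,69,26]}}
After op 3 (remove /k/v/0): {"k":{"c":[9,66,83,76,53,89],"pa":{"alu":36,"aw":3,"by":55,"xr":75},"v":[57],"x":[69,24,22]},"ky":[{"iyv":87,"ozc":54,"p":50,"v":36},[96,65,26]],"wb":{"nc":[86,98,23],"v":[12,69,26]}}
After op 4 (add /ky/1 98): {"k":{"c":[9,66,83,76,53,89],"pa":{"alu":36,"aw":3,"by":55,"xr":75},"v":[57],"x":[69,24,22]},"ky":[{"iyv":87,"ozc":54,"p":50,"v":36},98,[96,65,26]],"wb":{"nc":[86,98,23],"v":[12,69,26]}}
After op 5 (replace /ky/2/0 18): {"k":{"c":[9,66,83,76,53,89],"pa":{"alu":36,"aw":3,"by":55,"xr":75},"v":[57],"x":[69,24,22]},"ky":[{"iyv":87,"ozc":54,"p":50,"v":36},98,[18,65,26]],"wb":{"nc":[86,98,23],"v":[12,69,26]}}
After op 6 (remove /wb/v/2): {"k":{"c":[9,66,83,76,53,89],"pa":{"alu":36,"aw":3,"by":55,"xr":75},"v":[57],"x":[69,24,22]},"ky":[{"iyv":87,"ozc":54,"p":50,"v":36},98,[18,65,26]],"wb":{"nc":[86,98,23],"v":[12,69]}}
After op 7 (remove /ky): {"k":{"c":[9,66,83,76,53,89],"pa":{"alu":36,"aw":3,"by":55,"xr":75},"v":[57],"x":[69,24,22]},"wb":{"nc":[86,98,23],"v":[12,69]}}
After op 8 (remove /wb/nc): {"k":{"c":[9,66,83,76,53,89],"pa":{"alu":36,"aw":3,"by":55,"xr":75},"v":[57],"x":[69,24,22]},"wb":{"v":[12,69]}}
After op 9 (add /k/c/3 76): {"k":{"c":[9,66,83,76,76,53,89],"pa":{"alu":36,"aw":3,"by":55,"xr":75},"v":[57],"x":[69,24,22]},"wb":{"v":[12,69]}}
After op 10 (replace /k/c/3 52): {"k":{"c":[9,66,83,52,76,53,89],"pa":{"alu":36,"aw":3,"by":55,"xr":75},"v":[57],"x":[69,24,22]},"wb":{"v":[12,69]}}
After op 11 (remove /k/x/0): {"k":{"c":[9,66,83,52,76,53,89],"pa":{"alu":36,"aw":3,"by":55,"xr":75},"v":[57],"x":[24,22]},"wb":{"v":[12,69]}}
After op 12 (replace /wb/v/0 94): {"k":{"c":[9,66,83,52,76,53,89],"pa":{"alu":36,"aw":3,"by":55,"xr":75},"v":[57],"x":[24,22]},"wb":{"v":[94,69]}}
After op 13 (remove /k/c/6): {"k":{"c":[9,66,83,52,76,53],"pa":{"alu":36,"aw":3,"by":55,"xr":75},"v":[57],"x":[24,22]},"wb":{"v":[94,69]}}
After op 14 (replace /k/pa/alu 48): {"k":{"c":[9,66,83,52,76,53],"pa":{"alu":48,"aw":3,"by":55,"xr":75},"v":[57],"x":[24,22]},"wb":{"v":[94,69]}}
After op 15 (replace /k/x/0 10): {"k":{"c":[9,66,83,52,76,53],"pa":{"alu":48,"aw":3,"by":55,"xr":75},"v":[57],"x":[10,22]},"wb":{"v":[94,69]}}
After op 16 (replace /k/pa/xr 75): {"k":{"c":[9,66,83,52,76,53],"pa":{"alu":48,"aw":3,"by":55,"xr":75},"v":[57],"x":[10,22]},"wb":{"v":[94,69]}}
After op 17 (replace /wb/v/1 2): {"k":{"c":[9,66,83,52,76,53],"pa":{"alu":48,"aw":3,"by":55,"xr":75},"v":[57],"x":[10,22]},"wb":{"v":[94,2]}}
After op 18 (add /k/pa/b 66): {"k":{"c":[9,66,83,52,76,53],"pa":{"alu":48,"aw":3,"b":66,"by":55,"xr":75},"v":[57],"x":[10,22]},"wb":{"v":[94,2]}}
Size at path /wb: 1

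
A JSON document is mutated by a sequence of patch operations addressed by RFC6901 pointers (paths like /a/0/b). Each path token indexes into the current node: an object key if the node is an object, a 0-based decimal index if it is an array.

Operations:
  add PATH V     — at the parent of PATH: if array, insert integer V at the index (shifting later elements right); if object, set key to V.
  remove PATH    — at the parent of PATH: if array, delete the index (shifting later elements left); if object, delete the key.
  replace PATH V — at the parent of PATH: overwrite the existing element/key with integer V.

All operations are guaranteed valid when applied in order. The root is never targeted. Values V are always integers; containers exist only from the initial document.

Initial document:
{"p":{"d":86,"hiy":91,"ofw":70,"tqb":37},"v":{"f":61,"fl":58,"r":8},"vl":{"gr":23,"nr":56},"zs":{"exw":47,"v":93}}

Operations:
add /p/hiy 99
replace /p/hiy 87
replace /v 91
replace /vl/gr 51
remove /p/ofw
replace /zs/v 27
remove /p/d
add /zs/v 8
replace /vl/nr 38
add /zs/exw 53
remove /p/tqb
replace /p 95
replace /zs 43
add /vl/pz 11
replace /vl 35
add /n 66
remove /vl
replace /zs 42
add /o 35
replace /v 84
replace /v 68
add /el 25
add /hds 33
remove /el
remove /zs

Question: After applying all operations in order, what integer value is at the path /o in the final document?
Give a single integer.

Answer: 35

Derivation:
After op 1 (add /p/hiy 99): {"p":{"d":86,"hiy":99,"ofw":70,"tqb":37},"v":{"f":61,"fl":58,"r":8},"vl":{"gr":23,"nr":56},"zs":{"exw":47,"v":93}}
After op 2 (replace /p/hiy 87): {"p":{"d":86,"hiy":87,"ofw":70,"tqb":37},"v":{"f":61,"fl":58,"r":8},"vl":{"gr":23,"nr":56},"zs":{"exw":47,"v":93}}
After op 3 (replace /v 91): {"p":{"d":86,"hiy":87,"ofw":70,"tqb":37},"v":91,"vl":{"gr":23,"nr":56},"zs":{"exw":47,"v":93}}
After op 4 (replace /vl/gr 51): {"p":{"d":86,"hiy":87,"ofw":70,"tqb":37},"v":91,"vl":{"gr":51,"nr":56},"zs":{"exw":47,"v":93}}
After op 5 (remove /p/ofw): {"p":{"d":86,"hiy":87,"tqb":37},"v":91,"vl":{"gr":51,"nr":56},"zs":{"exw":47,"v":93}}
After op 6 (replace /zs/v 27): {"p":{"d":86,"hiy":87,"tqb":37},"v":91,"vl":{"gr":51,"nr":56},"zs":{"exw":47,"v":27}}
After op 7 (remove /p/d): {"p":{"hiy":87,"tqb":37},"v":91,"vl":{"gr":51,"nr":56},"zs":{"exw":47,"v":27}}
After op 8 (add /zs/v 8): {"p":{"hiy":87,"tqb":37},"v":91,"vl":{"gr":51,"nr":56},"zs":{"exw":47,"v":8}}
After op 9 (replace /vl/nr 38): {"p":{"hiy":87,"tqb":37},"v":91,"vl":{"gr":51,"nr":38},"zs":{"exw":47,"v":8}}
After op 10 (add /zs/exw 53): {"p":{"hiy":87,"tqb":37},"v":91,"vl":{"gr":51,"nr":38},"zs":{"exw":53,"v":8}}
After op 11 (remove /p/tqb): {"p":{"hiy":87},"v":91,"vl":{"gr":51,"nr":38},"zs":{"exw":53,"v":8}}
After op 12 (replace /p 95): {"p":95,"v":91,"vl":{"gr":51,"nr":38},"zs":{"exw":53,"v":8}}
After op 13 (replace /zs 43): {"p":95,"v":91,"vl":{"gr":51,"nr":38},"zs":43}
After op 14 (add /vl/pz 11): {"p":95,"v":91,"vl":{"gr":51,"nr":38,"pz":11},"zs":43}
After op 15 (replace /vl 35): {"p":95,"v":91,"vl":35,"zs":43}
After op 16 (add /n 66): {"n":66,"p":95,"v":91,"vl":35,"zs":43}
After op 17 (remove /vl): {"n":66,"p":95,"v":91,"zs":43}
After op 18 (replace /zs 42): {"n":66,"p":95,"v":91,"zs":42}
After op 19 (add /o 35): {"n":66,"o":35,"p":95,"v":91,"zs":42}
After op 20 (replace /v 84): {"n":66,"o":35,"p":95,"v":84,"zs":42}
After op 21 (replace /v 68): {"n":66,"o":35,"p":95,"v":68,"zs":42}
After op 22 (add /el 25): {"el":25,"n":66,"o":35,"p":95,"v":68,"zs":42}
After op 23 (add /hds 33): {"el":25,"hds":33,"n":66,"o":35,"p":95,"v":68,"zs":42}
After op 24 (remove /el): {"hds":33,"n":66,"o":35,"p":95,"v":68,"zs":42}
After op 25 (remove /zs): {"hds":33,"n":66,"o":35,"p":95,"v":68}
Value at /o: 35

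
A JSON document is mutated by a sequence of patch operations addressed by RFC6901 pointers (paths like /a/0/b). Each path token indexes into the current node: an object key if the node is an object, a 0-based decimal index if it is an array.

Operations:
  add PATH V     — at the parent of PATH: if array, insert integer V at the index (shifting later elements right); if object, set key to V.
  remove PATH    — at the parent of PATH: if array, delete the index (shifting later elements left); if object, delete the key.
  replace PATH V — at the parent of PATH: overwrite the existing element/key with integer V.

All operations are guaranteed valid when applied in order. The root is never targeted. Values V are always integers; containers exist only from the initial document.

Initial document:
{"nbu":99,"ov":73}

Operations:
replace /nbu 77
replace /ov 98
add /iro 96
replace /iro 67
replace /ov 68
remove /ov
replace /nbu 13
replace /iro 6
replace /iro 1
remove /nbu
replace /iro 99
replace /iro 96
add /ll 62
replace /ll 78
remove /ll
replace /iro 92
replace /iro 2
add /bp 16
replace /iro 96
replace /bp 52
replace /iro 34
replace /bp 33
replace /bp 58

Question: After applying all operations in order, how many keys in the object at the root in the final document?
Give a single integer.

Answer: 2

Derivation:
After op 1 (replace /nbu 77): {"nbu":77,"ov":73}
After op 2 (replace /ov 98): {"nbu":77,"ov":98}
After op 3 (add /iro 96): {"iro":96,"nbu":77,"ov":98}
After op 4 (replace /iro 67): {"iro":67,"nbu":77,"ov":98}
After op 5 (replace /ov 68): {"iro":67,"nbu":77,"ov":68}
After op 6 (remove /ov): {"iro":67,"nbu":77}
After op 7 (replace /nbu 13): {"iro":67,"nbu":13}
After op 8 (replace /iro 6): {"iro":6,"nbu":13}
After op 9 (replace /iro 1): {"iro":1,"nbu":13}
After op 10 (remove /nbu): {"iro":1}
After op 11 (replace /iro 99): {"iro":99}
After op 12 (replace /iro 96): {"iro":96}
After op 13 (add /ll 62): {"iro":96,"ll":62}
After op 14 (replace /ll 78): {"iro":96,"ll":78}
After op 15 (remove /ll): {"iro":96}
After op 16 (replace /iro 92): {"iro":92}
After op 17 (replace /iro 2): {"iro":2}
After op 18 (add /bp 16): {"bp":16,"iro":2}
After op 19 (replace /iro 96): {"bp":16,"iro":96}
After op 20 (replace /bp 52): {"bp":52,"iro":96}
After op 21 (replace /iro 34): {"bp":52,"iro":34}
After op 22 (replace /bp 33): {"bp":33,"iro":34}
After op 23 (replace /bp 58): {"bp":58,"iro":34}
Size at the root: 2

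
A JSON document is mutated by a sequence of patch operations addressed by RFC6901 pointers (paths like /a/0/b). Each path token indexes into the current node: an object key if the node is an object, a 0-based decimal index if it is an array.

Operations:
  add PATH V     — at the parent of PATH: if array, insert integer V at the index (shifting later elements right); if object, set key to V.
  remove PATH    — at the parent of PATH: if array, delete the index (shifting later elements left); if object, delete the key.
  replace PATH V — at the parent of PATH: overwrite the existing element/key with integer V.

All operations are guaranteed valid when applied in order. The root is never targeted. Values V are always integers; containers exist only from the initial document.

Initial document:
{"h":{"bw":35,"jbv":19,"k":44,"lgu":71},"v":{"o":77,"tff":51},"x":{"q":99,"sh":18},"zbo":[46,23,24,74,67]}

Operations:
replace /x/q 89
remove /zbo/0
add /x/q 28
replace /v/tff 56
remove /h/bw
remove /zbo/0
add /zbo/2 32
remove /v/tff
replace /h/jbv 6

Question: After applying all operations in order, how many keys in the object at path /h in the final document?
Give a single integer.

After op 1 (replace /x/q 89): {"h":{"bw":35,"jbv":19,"k":44,"lgu":71},"v":{"o":77,"tff":51},"x":{"q":89,"sh":18},"zbo":[46,23,24,74,67]}
After op 2 (remove /zbo/0): {"h":{"bw":35,"jbv":19,"k":44,"lgu":71},"v":{"o":77,"tff":51},"x":{"q":89,"sh":18},"zbo":[23,24,74,67]}
After op 3 (add /x/q 28): {"h":{"bw":35,"jbv":19,"k":44,"lgu":71},"v":{"o":77,"tff":51},"x":{"q":28,"sh":18},"zbo":[23,24,74,67]}
After op 4 (replace /v/tff 56): {"h":{"bw":35,"jbv":19,"k":44,"lgu":71},"v":{"o":77,"tff":56},"x":{"q":28,"sh":18},"zbo":[23,24,74,67]}
After op 5 (remove /h/bw): {"h":{"jbv":19,"k":44,"lgu":71},"v":{"o":77,"tff":56},"x":{"q":28,"sh":18},"zbo":[23,24,74,67]}
After op 6 (remove /zbo/0): {"h":{"jbv":19,"k":44,"lgu":71},"v":{"o":77,"tff":56},"x":{"q":28,"sh":18},"zbo":[24,74,67]}
After op 7 (add /zbo/2 32): {"h":{"jbv":19,"k":44,"lgu":71},"v":{"o":77,"tff":56},"x":{"q":28,"sh":18},"zbo":[24,74,32,67]}
After op 8 (remove /v/tff): {"h":{"jbv":19,"k":44,"lgu":71},"v":{"o":77},"x":{"q":28,"sh":18},"zbo":[24,74,32,67]}
After op 9 (replace /h/jbv 6): {"h":{"jbv":6,"k":44,"lgu":71},"v":{"o":77},"x":{"q":28,"sh":18},"zbo":[24,74,32,67]}
Size at path /h: 3

Answer: 3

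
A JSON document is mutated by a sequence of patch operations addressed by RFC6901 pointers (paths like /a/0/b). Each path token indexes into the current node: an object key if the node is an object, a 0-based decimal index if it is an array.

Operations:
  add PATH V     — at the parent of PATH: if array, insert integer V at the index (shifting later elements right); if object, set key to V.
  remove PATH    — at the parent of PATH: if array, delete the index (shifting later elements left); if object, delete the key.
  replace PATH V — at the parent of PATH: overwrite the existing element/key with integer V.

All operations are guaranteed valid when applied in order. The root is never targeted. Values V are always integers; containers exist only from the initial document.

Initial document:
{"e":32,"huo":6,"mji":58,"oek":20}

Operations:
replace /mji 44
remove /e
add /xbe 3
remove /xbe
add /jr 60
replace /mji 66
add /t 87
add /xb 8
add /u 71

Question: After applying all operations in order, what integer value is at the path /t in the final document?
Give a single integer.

Answer: 87

Derivation:
After op 1 (replace /mji 44): {"e":32,"huo":6,"mji":44,"oek":20}
After op 2 (remove /e): {"huo":6,"mji":44,"oek":20}
After op 3 (add /xbe 3): {"huo":6,"mji":44,"oek":20,"xbe":3}
After op 4 (remove /xbe): {"huo":6,"mji":44,"oek":20}
After op 5 (add /jr 60): {"huo":6,"jr":60,"mji":44,"oek":20}
After op 6 (replace /mji 66): {"huo":6,"jr":60,"mji":66,"oek":20}
After op 7 (add /t 87): {"huo":6,"jr":60,"mji":66,"oek":20,"t":87}
After op 8 (add /xb 8): {"huo":6,"jr":60,"mji":66,"oek":20,"t":87,"xb":8}
After op 9 (add /u 71): {"huo":6,"jr":60,"mji":66,"oek":20,"t":87,"u":71,"xb":8}
Value at /t: 87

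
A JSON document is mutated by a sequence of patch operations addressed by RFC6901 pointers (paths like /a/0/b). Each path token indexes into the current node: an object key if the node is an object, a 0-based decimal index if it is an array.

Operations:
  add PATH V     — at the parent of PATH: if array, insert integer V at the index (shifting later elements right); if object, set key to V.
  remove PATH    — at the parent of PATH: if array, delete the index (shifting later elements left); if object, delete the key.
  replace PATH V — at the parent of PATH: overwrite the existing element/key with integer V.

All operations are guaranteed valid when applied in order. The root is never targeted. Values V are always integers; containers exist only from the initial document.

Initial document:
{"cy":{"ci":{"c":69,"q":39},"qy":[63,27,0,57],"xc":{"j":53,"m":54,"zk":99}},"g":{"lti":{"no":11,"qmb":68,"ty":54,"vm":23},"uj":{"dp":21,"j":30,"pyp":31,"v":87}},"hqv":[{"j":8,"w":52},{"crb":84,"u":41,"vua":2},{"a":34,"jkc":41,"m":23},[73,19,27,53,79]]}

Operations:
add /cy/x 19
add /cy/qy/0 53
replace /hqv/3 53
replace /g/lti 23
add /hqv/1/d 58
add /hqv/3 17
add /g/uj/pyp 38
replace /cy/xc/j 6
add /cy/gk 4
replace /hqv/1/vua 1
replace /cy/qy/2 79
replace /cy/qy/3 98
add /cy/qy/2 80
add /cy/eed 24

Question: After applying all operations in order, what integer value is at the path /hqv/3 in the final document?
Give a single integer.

After op 1 (add /cy/x 19): {"cy":{"ci":{"c":69,"q":39},"qy":[63,27,0,57],"x":19,"xc":{"j":53,"m":54,"zk":99}},"g":{"lti":{"no":11,"qmb":68,"ty":54,"vm":23},"uj":{"dp":21,"j":30,"pyp":31,"v":87}},"hqv":[{"j":8,"w":52},{"crb":84,"u":41,"vua":2},{"a":34,"jkc":41,"m":23},[73,19,27,53,79]]}
After op 2 (add /cy/qy/0 53): {"cy":{"ci":{"c":69,"q":39},"qy":[53,63,27,0,57],"x":19,"xc":{"j":53,"m":54,"zk":99}},"g":{"lti":{"no":11,"qmb":68,"ty":54,"vm":23},"uj":{"dp":21,"j":30,"pyp":31,"v":87}},"hqv":[{"j":8,"w":52},{"crb":84,"u":41,"vua":2},{"a":34,"jkc":41,"m":23},[73,19,27,53,79]]}
After op 3 (replace /hqv/3 53): {"cy":{"ci":{"c":69,"q":39},"qy":[53,63,27,0,57],"x":19,"xc":{"j":53,"m":54,"zk":99}},"g":{"lti":{"no":11,"qmb":68,"ty":54,"vm":23},"uj":{"dp":21,"j":30,"pyp":31,"v":87}},"hqv":[{"j":8,"w":52},{"crb":84,"u":41,"vua":2},{"a":34,"jkc":41,"m":23},53]}
After op 4 (replace /g/lti 23): {"cy":{"ci":{"c":69,"q":39},"qy":[53,63,27,0,57],"x":19,"xc":{"j":53,"m":54,"zk":99}},"g":{"lti":23,"uj":{"dp":21,"j":30,"pyp":31,"v":87}},"hqv":[{"j":8,"w":52},{"crb":84,"u":41,"vua":2},{"a":34,"jkc":41,"m":23},53]}
After op 5 (add /hqv/1/d 58): {"cy":{"ci":{"c":69,"q":39},"qy":[53,63,27,0,57],"x":19,"xc":{"j":53,"m":54,"zk":99}},"g":{"lti":23,"uj":{"dp":21,"j":30,"pyp":31,"v":87}},"hqv":[{"j":8,"w":52},{"crb":84,"d":58,"u":41,"vua":2},{"a":34,"jkc":41,"m":23},53]}
After op 6 (add /hqv/3 17): {"cy":{"ci":{"c":69,"q":39},"qy":[53,63,27,0,57],"x":19,"xc":{"j":53,"m":54,"zk":99}},"g":{"lti":23,"uj":{"dp":21,"j":30,"pyp":31,"v":87}},"hqv":[{"j":8,"w":52},{"crb":84,"d":58,"u":41,"vua":2},{"a":34,"jkc":41,"m":23},17,53]}
After op 7 (add /g/uj/pyp 38): {"cy":{"ci":{"c":69,"q":39},"qy":[53,63,27,0,57],"x":19,"xc":{"j":53,"m":54,"zk":99}},"g":{"lti":23,"uj":{"dp":21,"j":30,"pyp":38,"v":87}},"hqv":[{"j":8,"w":52},{"crb":84,"d":58,"u":41,"vua":2},{"a":34,"jkc":41,"m":23},17,53]}
After op 8 (replace /cy/xc/j 6): {"cy":{"ci":{"c":69,"q":39},"qy":[53,63,27,0,57],"x":19,"xc":{"j":6,"m":54,"zk":99}},"g":{"lti":23,"uj":{"dp":21,"j":30,"pyp":38,"v":87}},"hqv":[{"j":8,"w":52},{"crb":84,"d":58,"u":41,"vua":2},{"a":34,"jkc":41,"m":23},17,53]}
After op 9 (add /cy/gk 4): {"cy":{"ci":{"c":69,"q":39},"gk":4,"qy":[53,63,27,0,57],"x":19,"xc":{"j":6,"m":54,"zk":99}},"g":{"lti":23,"uj":{"dp":21,"j":30,"pyp":38,"v":87}},"hqv":[{"j":8,"w":52},{"crb":84,"d":58,"u":41,"vua":2},{"a":34,"jkc":41,"m":23},17,53]}
After op 10 (replace /hqv/1/vua 1): {"cy":{"ci":{"c":69,"q":39},"gk":4,"qy":[53,63,27,0,57],"x":19,"xc":{"j":6,"m":54,"zk":99}},"g":{"lti":23,"uj":{"dp":21,"j":30,"pyp":38,"v":87}},"hqv":[{"j":8,"w":52},{"crb":84,"d":58,"u":41,"vua":1},{"a":34,"jkc":41,"m":23},17,53]}
After op 11 (replace /cy/qy/2 79): {"cy":{"ci":{"c":69,"q":39},"gk":4,"qy":[53,63,79,0,57],"x":19,"xc":{"j":6,"m":54,"zk":99}},"g":{"lti":23,"uj":{"dp":21,"j":30,"pyp":38,"v":87}},"hqv":[{"j":8,"w":52},{"crb":84,"d":58,"u":41,"vua":1},{"a":34,"jkc":41,"m":23},17,53]}
After op 12 (replace /cy/qy/3 98): {"cy":{"ci":{"c":69,"q":39},"gk":4,"qy":[53,63,79,98,57],"x":19,"xc":{"j":6,"m":54,"zk":99}},"g":{"lti":23,"uj":{"dp":21,"j":30,"pyp":38,"v":87}},"hqv":[{"j":8,"w":52},{"crb":84,"d":58,"u":41,"vua":1},{"a":34,"jkc":41,"m":23},17,53]}
After op 13 (add /cy/qy/2 80): {"cy":{"ci":{"c":69,"q":39},"gk":4,"qy":[53,63,80,79,98,57],"x":19,"xc":{"j":6,"m":54,"zk":99}},"g":{"lti":23,"uj":{"dp":21,"j":30,"pyp":38,"v":87}},"hqv":[{"j":8,"w":52},{"crb":84,"d":58,"u":41,"vua":1},{"a":34,"jkc":41,"m":23},17,53]}
After op 14 (add /cy/eed 24): {"cy":{"ci":{"c":69,"q":39},"eed":24,"gk":4,"qy":[53,63,80,79,98,57],"x":19,"xc":{"j":6,"m":54,"zk":99}},"g":{"lti":23,"uj":{"dp":21,"j":30,"pyp":38,"v":87}},"hqv":[{"j":8,"w":52},{"crb":84,"d":58,"u":41,"vua":1},{"a":34,"jkc":41,"m":23},17,53]}
Value at /hqv/3: 17

Answer: 17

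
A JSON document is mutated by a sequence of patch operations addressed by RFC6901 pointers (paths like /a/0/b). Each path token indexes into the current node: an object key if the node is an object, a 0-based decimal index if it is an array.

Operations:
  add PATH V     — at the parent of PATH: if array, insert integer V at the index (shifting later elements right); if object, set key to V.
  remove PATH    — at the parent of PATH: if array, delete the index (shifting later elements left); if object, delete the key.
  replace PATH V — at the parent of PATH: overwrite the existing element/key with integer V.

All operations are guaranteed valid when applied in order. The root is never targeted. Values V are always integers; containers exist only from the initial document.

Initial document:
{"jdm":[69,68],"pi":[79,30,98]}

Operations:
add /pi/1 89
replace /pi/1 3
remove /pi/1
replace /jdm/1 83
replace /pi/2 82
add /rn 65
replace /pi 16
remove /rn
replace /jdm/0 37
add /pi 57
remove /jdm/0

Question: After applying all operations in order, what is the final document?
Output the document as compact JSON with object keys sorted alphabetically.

Answer: {"jdm":[83],"pi":57}

Derivation:
After op 1 (add /pi/1 89): {"jdm":[69,68],"pi":[79,89,30,98]}
After op 2 (replace /pi/1 3): {"jdm":[69,68],"pi":[79,3,30,98]}
After op 3 (remove /pi/1): {"jdm":[69,68],"pi":[79,30,98]}
After op 4 (replace /jdm/1 83): {"jdm":[69,83],"pi":[79,30,98]}
After op 5 (replace /pi/2 82): {"jdm":[69,83],"pi":[79,30,82]}
After op 6 (add /rn 65): {"jdm":[69,83],"pi":[79,30,82],"rn":65}
After op 7 (replace /pi 16): {"jdm":[69,83],"pi":16,"rn":65}
After op 8 (remove /rn): {"jdm":[69,83],"pi":16}
After op 9 (replace /jdm/0 37): {"jdm":[37,83],"pi":16}
After op 10 (add /pi 57): {"jdm":[37,83],"pi":57}
After op 11 (remove /jdm/0): {"jdm":[83],"pi":57}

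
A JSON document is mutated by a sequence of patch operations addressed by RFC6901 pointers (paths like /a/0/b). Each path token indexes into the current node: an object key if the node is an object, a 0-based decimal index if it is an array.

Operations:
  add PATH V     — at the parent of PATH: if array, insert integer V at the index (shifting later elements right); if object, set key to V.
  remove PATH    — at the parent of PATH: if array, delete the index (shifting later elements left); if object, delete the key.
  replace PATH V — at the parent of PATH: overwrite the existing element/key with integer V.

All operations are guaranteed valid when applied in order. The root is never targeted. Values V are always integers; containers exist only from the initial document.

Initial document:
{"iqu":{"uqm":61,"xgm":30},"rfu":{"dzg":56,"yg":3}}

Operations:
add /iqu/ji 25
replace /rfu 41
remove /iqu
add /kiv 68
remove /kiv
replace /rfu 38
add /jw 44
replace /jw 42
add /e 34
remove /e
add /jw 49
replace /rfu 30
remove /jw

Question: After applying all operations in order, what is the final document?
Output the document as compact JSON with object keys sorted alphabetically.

Answer: {"rfu":30}

Derivation:
After op 1 (add /iqu/ji 25): {"iqu":{"ji":25,"uqm":61,"xgm":30},"rfu":{"dzg":56,"yg":3}}
After op 2 (replace /rfu 41): {"iqu":{"ji":25,"uqm":61,"xgm":30},"rfu":41}
After op 3 (remove /iqu): {"rfu":41}
After op 4 (add /kiv 68): {"kiv":68,"rfu":41}
After op 5 (remove /kiv): {"rfu":41}
After op 6 (replace /rfu 38): {"rfu":38}
After op 7 (add /jw 44): {"jw":44,"rfu":38}
After op 8 (replace /jw 42): {"jw":42,"rfu":38}
After op 9 (add /e 34): {"e":34,"jw":42,"rfu":38}
After op 10 (remove /e): {"jw":42,"rfu":38}
After op 11 (add /jw 49): {"jw":49,"rfu":38}
After op 12 (replace /rfu 30): {"jw":49,"rfu":30}
After op 13 (remove /jw): {"rfu":30}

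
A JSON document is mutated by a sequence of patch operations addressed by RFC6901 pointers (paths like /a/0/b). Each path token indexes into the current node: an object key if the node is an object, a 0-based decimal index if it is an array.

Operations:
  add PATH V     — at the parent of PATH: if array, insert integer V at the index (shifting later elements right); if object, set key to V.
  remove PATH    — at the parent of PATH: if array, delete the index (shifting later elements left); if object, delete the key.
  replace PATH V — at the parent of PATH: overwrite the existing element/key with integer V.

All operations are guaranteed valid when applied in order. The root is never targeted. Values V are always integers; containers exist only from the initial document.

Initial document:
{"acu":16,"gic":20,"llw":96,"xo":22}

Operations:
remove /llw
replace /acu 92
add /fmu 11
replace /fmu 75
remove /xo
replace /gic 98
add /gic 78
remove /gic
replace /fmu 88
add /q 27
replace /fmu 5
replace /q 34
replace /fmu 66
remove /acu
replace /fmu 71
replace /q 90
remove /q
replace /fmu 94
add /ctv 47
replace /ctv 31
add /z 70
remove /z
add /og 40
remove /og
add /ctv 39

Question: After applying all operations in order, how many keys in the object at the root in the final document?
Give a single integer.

Answer: 2

Derivation:
After op 1 (remove /llw): {"acu":16,"gic":20,"xo":22}
After op 2 (replace /acu 92): {"acu":92,"gic":20,"xo":22}
After op 3 (add /fmu 11): {"acu":92,"fmu":11,"gic":20,"xo":22}
After op 4 (replace /fmu 75): {"acu":92,"fmu":75,"gic":20,"xo":22}
After op 5 (remove /xo): {"acu":92,"fmu":75,"gic":20}
After op 6 (replace /gic 98): {"acu":92,"fmu":75,"gic":98}
After op 7 (add /gic 78): {"acu":92,"fmu":75,"gic":78}
After op 8 (remove /gic): {"acu":92,"fmu":75}
After op 9 (replace /fmu 88): {"acu":92,"fmu":88}
After op 10 (add /q 27): {"acu":92,"fmu":88,"q":27}
After op 11 (replace /fmu 5): {"acu":92,"fmu":5,"q":27}
After op 12 (replace /q 34): {"acu":92,"fmu":5,"q":34}
After op 13 (replace /fmu 66): {"acu":92,"fmu":66,"q":34}
After op 14 (remove /acu): {"fmu":66,"q":34}
After op 15 (replace /fmu 71): {"fmu":71,"q":34}
After op 16 (replace /q 90): {"fmu":71,"q":90}
After op 17 (remove /q): {"fmu":71}
After op 18 (replace /fmu 94): {"fmu":94}
After op 19 (add /ctv 47): {"ctv":47,"fmu":94}
After op 20 (replace /ctv 31): {"ctv":31,"fmu":94}
After op 21 (add /z 70): {"ctv":31,"fmu":94,"z":70}
After op 22 (remove /z): {"ctv":31,"fmu":94}
After op 23 (add /og 40): {"ctv":31,"fmu":94,"og":40}
After op 24 (remove /og): {"ctv":31,"fmu":94}
After op 25 (add /ctv 39): {"ctv":39,"fmu":94}
Size at the root: 2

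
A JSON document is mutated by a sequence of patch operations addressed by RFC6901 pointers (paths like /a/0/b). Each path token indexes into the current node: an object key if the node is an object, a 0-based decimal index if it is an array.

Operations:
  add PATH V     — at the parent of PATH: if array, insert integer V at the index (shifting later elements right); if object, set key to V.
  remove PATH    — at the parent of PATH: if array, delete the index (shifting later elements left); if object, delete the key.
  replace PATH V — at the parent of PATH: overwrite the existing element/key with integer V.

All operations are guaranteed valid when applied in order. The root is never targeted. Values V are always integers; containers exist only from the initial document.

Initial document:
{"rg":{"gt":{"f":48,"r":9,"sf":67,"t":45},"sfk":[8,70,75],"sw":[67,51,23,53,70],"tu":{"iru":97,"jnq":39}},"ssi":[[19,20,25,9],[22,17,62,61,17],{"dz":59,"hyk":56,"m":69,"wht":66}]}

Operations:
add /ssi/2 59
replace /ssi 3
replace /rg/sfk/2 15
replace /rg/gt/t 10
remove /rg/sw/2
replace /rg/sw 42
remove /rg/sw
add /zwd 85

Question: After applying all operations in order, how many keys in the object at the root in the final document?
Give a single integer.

After op 1 (add /ssi/2 59): {"rg":{"gt":{"f":48,"r":9,"sf":67,"t":45},"sfk":[8,70,75],"sw":[67,51,23,53,70],"tu":{"iru":97,"jnq":39}},"ssi":[[19,20,25,9],[22,17,62,61,17],59,{"dz":59,"hyk":56,"m":69,"wht":66}]}
After op 2 (replace /ssi 3): {"rg":{"gt":{"f":48,"r":9,"sf":67,"t":45},"sfk":[8,70,75],"sw":[67,51,23,53,70],"tu":{"iru":97,"jnq":39}},"ssi":3}
After op 3 (replace /rg/sfk/2 15): {"rg":{"gt":{"f":48,"r":9,"sf":67,"t":45},"sfk":[8,70,15],"sw":[67,51,23,53,70],"tu":{"iru":97,"jnq":39}},"ssi":3}
After op 4 (replace /rg/gt/t 10): {"rg":{"gt":{"f":48,"r":9,"sf":67,"t":10},"sfk":[8,70,15],"sw":[67,51,23,53,70],"tu":{"iru":97,"jnq":39}},"ssi":3}
After op 5 (remove /rg/sw/2): {"rg":{"gt":{"f":48,"r":9,"sf":67,"t":10},"sfk":[8,70,15],"sw":[67,51,53,70],"tu":{"iru":97,"jnq":39}},"ssi":3}
After op 6 (replace /rg/sw 42): {"rg":{"gt":{"f":48,"r":9,"sf":67,"t":10},"sfk":[8,70,15],"sw":42,"tu":{"iru":97,"jnq":39}},"ssi":3}
After op 7 (remove /rg/sw): {"rg":{"gt":{"f":48,"r":9,"sf":67,"t":10},"sfk":[8,70,15],"tu":{"iru":97,"jnq":39}},"ssi":3}
After op 8 (add /zwd 85): {"rg":{"gt":{"f":48,"r":9,"sf":67,"t":10},"sfk":[8,70,15],"tu":{"iru":97,"jnq":39}},"ssi":3,"zwd":85}
Size at the root: 3

Answer: 3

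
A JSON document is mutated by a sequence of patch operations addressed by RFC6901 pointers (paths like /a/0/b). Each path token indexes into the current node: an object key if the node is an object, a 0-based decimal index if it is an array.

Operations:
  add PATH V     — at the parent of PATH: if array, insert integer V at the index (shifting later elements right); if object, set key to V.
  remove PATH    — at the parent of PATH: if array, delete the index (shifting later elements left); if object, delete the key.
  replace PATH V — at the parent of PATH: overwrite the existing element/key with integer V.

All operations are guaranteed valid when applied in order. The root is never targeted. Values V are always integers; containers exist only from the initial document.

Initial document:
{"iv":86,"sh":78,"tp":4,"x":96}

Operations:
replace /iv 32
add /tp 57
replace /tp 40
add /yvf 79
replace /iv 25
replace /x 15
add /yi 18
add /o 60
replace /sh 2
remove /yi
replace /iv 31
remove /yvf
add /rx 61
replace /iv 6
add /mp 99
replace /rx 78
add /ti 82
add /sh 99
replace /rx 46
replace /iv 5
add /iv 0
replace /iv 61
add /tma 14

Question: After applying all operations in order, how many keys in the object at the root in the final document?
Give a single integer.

Answer: 9

Derivation:
After op 1 (replace /iv 32): {"iv":32,"sh":78,"tp":4,"x":96}
After op 2 (add /tp 57): {"iv":32,"sh":78,"tp":57,"x":96}
After op 3 (replace /tp 40): {"iv":32,"sh":78,"tp":40,"x":96}
After op 4 (add /yvf 79): {"iv":32,"sh":78,"tp":40,"x":96,"yvf":79}
After op 5 (replace /iv 25): {"iv":25,"sh":78,"tp":40,"x":96,"yvf":79}
After op 6 (replace /x 15): {"iv":25,"sh":78,"tp":40,"x":15,"yvf":79}
After op 7 (add /yi 18): {"iv":25,"sh":78,"tp":40,"x":15,"yi":18,"yvf":79}
After op 8 (add /o 60): {"iv":25,"o":60,"sh":78,"tp":40,"x":15,"yi":18,"yvf":79}
After op 9 (replace /sh 2): {"iv":25,"o":60,"sh":2,"tp":40,"x":15,"yi":18,"yvf":79}
After op 10 (remove /yi): {"iv":25,"o":60,"sh":2,"tp":40,"x":15,"yvf":79}
After op 11 (replace /iv 31): {"iv":31,"o":60,"sh":2,"tp":40,"x":15,"yvf":79}
After op 12 (remove /yvf): {"iv":31,"o":60,"sh":2,"tp":40,"x":15}
After op 13 (add /rx 61): {"iv":31,"o":60,"rx":61,"sh":2,"tp":40,"x":15}
After op 14 (replace /iv 6): {"iv":6,"o":60,"rx":61,"sh":2,"tp":40,"x":15}
After op 15 (add /mp 99): {"iv":6,"mp":99,"o":60,"rx":61,"sh":2,"tp":40,"x":15}
After op 16 (replace /rx 78): {"iv":6,"mp":99,"o":60,"rx":78,"sh":2,"tp":40,"x":15}
After op 17 (add /ti 82): {"iv":6,"mp":99,"o":60,"rx":78,"sh":2,"ti":82,"tp":40,"x":15}
After op 18 (add /sh 99): {"iv":6,"mp":99,"o":60,"rx":78,"sh":99,"ti":82,"tp":40,"x":15}
After op 19 (replace /rx 46): {"iv":6,"mp":99,"o":60,"rx":46,"sh":99,"ti":82,"tp":40,"x":15}
After op 20 (replace /iv 5): {"iv":5,"mp":99,"o":60,"rx":46,"sh":99,"ti":82,"tp":40,"x":15}
After op 21 (add /iv 0): {"iv":0,"mp":99,"o":60,"rx":46,"sh":99,"ti":82,"tp":40,"x":15}
After op 22 (replace /iv 61): {"iv":61,"mp":99,"o":60,"rx":46,"sh":99,"ti":82,"tp":40,"x":15}
After op 23 (add /tma 14): {"iv":61,"mp":99,"o":60,"rx":46,"sh":99,"ti":82,"tma":14,"tp":40,"x":15}
Size at the root: 9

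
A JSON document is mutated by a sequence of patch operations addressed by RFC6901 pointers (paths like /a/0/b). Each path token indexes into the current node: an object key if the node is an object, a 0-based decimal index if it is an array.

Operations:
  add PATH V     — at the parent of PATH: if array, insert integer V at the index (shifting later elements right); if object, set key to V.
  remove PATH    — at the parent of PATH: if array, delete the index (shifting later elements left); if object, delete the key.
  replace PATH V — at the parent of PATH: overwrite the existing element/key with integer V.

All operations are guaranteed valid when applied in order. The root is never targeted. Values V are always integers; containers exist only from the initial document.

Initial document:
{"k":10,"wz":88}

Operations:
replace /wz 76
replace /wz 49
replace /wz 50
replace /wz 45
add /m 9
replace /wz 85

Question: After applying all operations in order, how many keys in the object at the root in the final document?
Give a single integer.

Answer: 3

Derivation:
After op 1 (replace /wz 76): {"k":10,"wz":76}
After op 2 (replace /wz 49): {"k":10,"wz":49}
After op 3 (replace /wz 50): {"k":10,"wz":50}
After op 4 (replace /wz 45): {"k":10,"wz":45}
After op 5 (add /m 9): {"k":10,"m":9,"wz":45}
After op 6 (replace /wz 85): {"k":10,"m":9,"wz":85}
Size at the root: 3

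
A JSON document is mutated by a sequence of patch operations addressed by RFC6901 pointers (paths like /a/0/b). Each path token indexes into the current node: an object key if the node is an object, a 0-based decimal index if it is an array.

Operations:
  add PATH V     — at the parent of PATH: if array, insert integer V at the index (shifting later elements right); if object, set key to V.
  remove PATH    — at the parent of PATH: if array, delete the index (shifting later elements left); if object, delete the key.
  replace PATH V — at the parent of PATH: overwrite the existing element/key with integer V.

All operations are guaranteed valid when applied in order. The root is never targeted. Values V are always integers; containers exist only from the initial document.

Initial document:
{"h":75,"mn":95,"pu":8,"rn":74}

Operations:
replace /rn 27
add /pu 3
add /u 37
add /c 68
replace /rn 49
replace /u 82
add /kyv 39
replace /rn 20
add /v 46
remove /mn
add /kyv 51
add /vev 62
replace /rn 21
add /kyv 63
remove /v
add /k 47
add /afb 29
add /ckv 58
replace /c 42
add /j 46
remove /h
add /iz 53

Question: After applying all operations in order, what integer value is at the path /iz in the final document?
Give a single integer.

After op 1 (replace /rn 27): {"h":75,"mn":95,"pu":8,"rn":27}
After op 2 (add /pu 3): {"h":75,"mn":95,"pu":3,"rn":27}
After op 3 (add /u 37): {"h":75,"mn":95,"pu":3,"rn":27,"u":37}
After op 4 (add /c 68): {"c":68,"h":75,"mn":95,"pu":3,"rn":27,"u":37}
After op 5 (replace /rn 49): {"c":68,"h":75,"mn":95,"pu":3,"rn":49,"u":37}
After op 6 (replace /u 82): {"c":68,"h":75,"mn":95,"pu":3,"rn":49,"u":82}
After op 7 (add /kyv 39): {"c":68,"h":75,"kyv":39,"mn":95,"pu":3,"rn":49,"u":82}
After op 8 (replace /rn 20): {"c":68,"h":75,"kyv":39,"mn":95,"pu":3,"rn":20,"u":82}
After op 9 (add /v 46): {"c":68,"h":75,"kyv":39,"mn":95,"pu":3,"rn":20,"u":82,"v":46}
After op 10 (remove /mn): {"c":68,"h":75,"kyv":39,"pu":3,"rn":20,"u":82,"v":46}
After op 11 (add /kyv 51): {"c":68,"h":75,"kyv":51,"pu":3,"rn":20,"u":82,"v":46}
After op 12 (add /vev 62): {"c":68,"h":75,"kyv":51,"pu":3,"rn":20,"u":82,"v":46,"vev":62}
After op 13 (replace /rn 21): {"c":68,"h":75,"kyv":51,"pu":3,"rn":21,"u":82,"v":46,"vev":62}
After op 14 (add /kyv 63): {"c":68,"h":75,"kyv":63,"pu":3,"rn":21,"u":82,"v":46,"vev":62}
After op 15 (remove /v): {"c":68,"h":75,"kyv":63,"pu":3,"rn":21,"u":82,"vev":62}
After op 16 (add /k 47): {"c":68,"h":75,"k":47,"kyv":63,"pu":3,"rn":21,"u":82,"vev":62}
After op 17 (add /afb 29): {"afb":29,"c":68,"h":75,"k":47,"kyv":63,"pu":3,"rn":21,"u":82,"vev":62}
After op 18 (add /ckv 58): {"afb":29,"c":68,"ckv":58,"h":75,"k":47,"kyv":63,"pu":3,"rn":21,"u":82,"vev":62}
After op 19 (replace /c 42): {"afb":29,"c":42,"ckv":58,"h":75,"k":47,"kyv":63,"pu":3,"rn":21,"u":82,"vev":62}
After op 20 (add /j 46): {"afb":29,"c":42,"ckv":58,"h":75,"j":46,"k":47,"kyv":63,"pu":3,"rn":21,"u":82,"vev":62}
After op 21 (remove /h): {"afb":29,"c":42,"ckv":58,"j":46,"k":47,"kyv":63,"pu":3,"rn":21,"u":82,"vev":62}
After op 22 (add /iz 53): {"afb":29,"c":42,"ckv":58,"iz":53,"j":46,"k":47,"kyv":63,"pu":3,"rn":21,"u":82,"vev":62}
Value at /iz: 53

Answer: 53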